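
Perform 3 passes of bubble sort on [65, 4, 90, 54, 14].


Initial: [65, 4, 90, 54, 14]
Pass 1: [4, 65, 54, 14, 90] (3 swaps)
Pass 2: [4, 54, 14, 65, 90] (2 swaps)
Pass 3: [4, 14, 54, 65, 90] (1 swaps)

After 3 passes: [4, 14, 54, 65, 90]


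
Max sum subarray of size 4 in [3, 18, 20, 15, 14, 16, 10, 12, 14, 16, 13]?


[0:4]: 56
[1:5]: 67
[2:6]: 65
[3:7]: 55
[4:8]: 52
[5:9]: 52
[6:10]: 52
[7:11]: 55

Max: 67 at [1:5]


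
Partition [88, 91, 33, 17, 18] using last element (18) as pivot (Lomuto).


Pivot: 18
  17 <= 18: swap -> [17, 91, 33, 88, 18]
Place pivot at 1: [17, 18, 33, 88, 91]

Partitioned: [17, 18, 33, 88, 91]


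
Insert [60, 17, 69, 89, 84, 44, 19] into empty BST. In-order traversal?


Insert 60: root
Insert 17: L from 60
Insert 69: R from 60
Insert 89: R from 60 -> R from 69
Insert 84: R from 60 -> R from 69 -> L from 89
Insert 44: L from 60 -> R from 17
Insert 19: L from 60 -> R from 17 -> L from 44

In-order: [17, 19, 44, 60, 69, 84, 89]


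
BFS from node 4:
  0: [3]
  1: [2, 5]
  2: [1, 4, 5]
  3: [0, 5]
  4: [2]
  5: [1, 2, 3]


Visit 4, enqueue [2]
Visit 2, enqueue [1, 5]
Visit 1, enqueue []
Visit 5, enqueue [3]
Visit 3, enqueue [0]
Visit 0, enqueue []

BFS order: [4, 2, 1, 5, 3, 0]


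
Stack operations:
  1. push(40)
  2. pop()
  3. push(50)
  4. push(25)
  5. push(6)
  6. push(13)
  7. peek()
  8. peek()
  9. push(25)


push(40) -> [40]
pop()->40, []
push(50) -> [50]
push(25) -> [50, 25]
push(6) -> [50, 25, 6]
push(13) -> [50, 25, 6, 13]
peek()->13
peek()->13
push(25) -> [50, 25, 6, 13, 25]

Final stack: [50, 25, 6, 13, 25]


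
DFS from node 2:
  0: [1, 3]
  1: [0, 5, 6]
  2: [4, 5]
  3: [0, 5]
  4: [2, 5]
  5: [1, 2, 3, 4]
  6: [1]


Visit 2, push [5, 4]
Visit 4, push [5]
Visit 5, push [3, 1]
Visit 1, push [6, 0]
Visit 0, push [3]
Visit 3, push []
Visit 6, push []

DFS order: [2, 4, 5, 1, 0, 3, 6]


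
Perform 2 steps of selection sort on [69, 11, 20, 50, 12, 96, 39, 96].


Initial: [69, 11, 20, 50, 12, 96, 39, 96]
Step 1: min=11 at 1
  Swap: [11, 69, 20, 50, 12, 96, 39, 96]
Step 2: min=12 at 4
  Swap: [11, 12, 20, 50, 69, 96, 39, 96]

After 2 steps: [11, 12, 20, 50, 69, 96, 39, 96]


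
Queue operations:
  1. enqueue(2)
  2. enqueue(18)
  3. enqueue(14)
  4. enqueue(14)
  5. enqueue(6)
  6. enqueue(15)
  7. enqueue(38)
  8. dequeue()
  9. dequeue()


enqueue(2) -> [2]
enqueue(18) -> [2, 18]
enqueue(14) -> [2, 18, 14]
enqueue(14) -> [2, 18, 14, 14]
enqueue(6) -> [2, 18, 14, 14, 6]
enqueue(15) -> [2, 18, 14, 14, 6, 15]
enqueue(38) -> [2, 18, 14, 14, 6, 15, 38]
dequeue()->2, [18, 14, 14, 6, 15, 38]
dequeue()->18, [14, 14, 6, 15, 38]

Final queue: [14, 14, 6, 15, 38]


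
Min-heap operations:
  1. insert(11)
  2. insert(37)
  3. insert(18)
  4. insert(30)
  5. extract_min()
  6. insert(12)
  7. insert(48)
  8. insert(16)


insert(11) -> [11]
insert(37) -> [11, 37]
insert(18) -> [11, 37, 18]
insert(30) -> [11, 30, 18, 37]
extract_min()->11, [18, 30, 37]
insert(12) -> [12, 18, 37, 30]
insert(48) -> [12, 18, 37, 30, 48]
insert(16) -> [12, 18, 16, 30, 48, 37]

Final heap: [12, 18, 16, 30, 48, 37]


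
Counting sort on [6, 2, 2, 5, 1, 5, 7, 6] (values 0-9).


Input: [6, 2, 2, 5, 1, 5, 7, 6]
Counts: [0, 1, 2, 0, 0, 2, 2, 1, 0, 0]

Sorted: [1, 2, 2, 5, 5, 6, 6, 7]


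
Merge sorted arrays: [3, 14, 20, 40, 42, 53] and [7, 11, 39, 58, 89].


Take 3 from A
Take 7 from B
Take 11 from B
Take 14 from A
Take 20 from A
Take 39 from B
Take 40 from A
Take 42 from A
Take 53 from A

Merged: [3, 7, 11, 14, 20, 39, 40, 42, 53, 58, 89]


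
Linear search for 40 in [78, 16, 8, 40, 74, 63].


i=0: 78!=40
i=1: 16!=40
i=2: 8!=40
i=3: 40==40 found!

Found at 3, 4 comps


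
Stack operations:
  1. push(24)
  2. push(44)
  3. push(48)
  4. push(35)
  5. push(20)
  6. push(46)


push(24) -> [24]
push(44) -> [24, 44]
push(48) -> [24, 44, 48]
push(35) -> [24, 44, 48, 35]
push(20) -> [24, 44, 48, 35, 20]
push(46) -> [24, 44, 48, 35, 20, 46]

Final stack: [24, 44, 48, 35, 20, 46]


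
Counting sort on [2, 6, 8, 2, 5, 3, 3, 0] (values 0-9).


Input: [2, 6, 8, 2, 5, 3, 3, 0]
Counts: [1, 0, 2, 2, 0, 1, 1, 0, 1, 0]

Sorted: [0, 2, 2, 3, 3, 5, 6, 8]


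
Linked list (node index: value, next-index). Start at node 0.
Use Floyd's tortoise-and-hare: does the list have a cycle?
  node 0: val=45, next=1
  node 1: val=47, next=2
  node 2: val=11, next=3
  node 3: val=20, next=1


Floyd's tortoise (slow, +1) and hare (fast, +2):
  init: slow=0, fast=0
  step 1: slow=1, fast=2
  step 2: slow=2, fast=1
  step 3: slow=3, fast=3
  slow == fast at node 3: cycle detected

Cycle: yes


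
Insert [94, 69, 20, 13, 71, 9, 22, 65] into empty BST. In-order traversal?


Insert 94: root
Insert 69: L from 94
Insert 20: L from 94 -> L from 69
Insert 13: L from 94 -> L from 69 -> L from 20
Insert 71: L from 94 -> R from 69
Insert 9: L from 94 -> L from 69 -> L from 20 -> L from 13
Insert 22: L from 94 -> L from 69 -> R from 20
Insert 65: L from 94 -> L from 69 -> R from 20 -> R from 22

In-order: [9, 13, 20, 22, 65, 69, 71, 94]


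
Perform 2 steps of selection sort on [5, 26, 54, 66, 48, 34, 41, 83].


Initial: [5, 26, 54, 66, 48, 34, 41, 83]
Step 1: min=5 at 0
  Swap: [5, 26, 54, 66, 48, 34, 41, 83]
Step 2: min=26 at 1
  Swap: [5, 26, 54, 66, 48, 34, 41, 83]

After 2 steps: [5, 26, 54, 66, 48, 34, 41, 83]


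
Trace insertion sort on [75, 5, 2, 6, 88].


Initial: [75, 5, 2, 6, 88]
Insert 5: [5, 75, 2, 6, 88]
Insert 2: [2, 5, 75, 6, 88]
Insert 6: [2, 5, 6, 75, 88]
Insert 88: [2, 5, 6, 75, 88]

Sorted: [2, 5, 6, 75, 88]


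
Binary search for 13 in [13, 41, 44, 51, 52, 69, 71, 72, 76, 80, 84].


Step 1: lo=0, hi=10, mid=5, val=69
Step 2: lo=0, hi=4, mid=2, val=44
Step 3: lo=0, hi=1, mid=0, val=13

Found at index 0


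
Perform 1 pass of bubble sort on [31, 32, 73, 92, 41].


Initial: [31, 32, 73, 92, 41]
Pass 1: [31, 32, 73, 41, 92] (1 swaps)

After 1 pass: [31, 32, 73, 41, 92]


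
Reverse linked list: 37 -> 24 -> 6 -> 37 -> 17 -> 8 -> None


Step 1: curr=37, set curr.next=prev(None) | reversed so far: 37
Step 2: curr=24, set curr.next=prev(37) | reversed so far: 24 -> 37
Step 3: curr=6, set curr.next=prev(24) | reversed so far: 6 -> 24 -> 37
Step 4: curr=37, set curr.next=prev(6) | reversed so far: 37 -> 6 -> 24 -> 37
Step 5: curr=17, set curr.next=prev(37) | reversed so far: 17 -> 37 -> 6 -> 24 -> 37
Step 6: curr=8, set curr.next=prev(17) | reversed so far: 8 -> 17 -> 37 -> 6 -> 24 -> 37

8 -> 17 -> 37 -> 6 -> 24 -> 37 -> None


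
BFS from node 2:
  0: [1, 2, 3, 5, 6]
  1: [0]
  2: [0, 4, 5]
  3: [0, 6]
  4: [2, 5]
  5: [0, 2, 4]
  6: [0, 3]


Visit 2, enqueue [0, 4, 5]
Visit 0, enqueue [1, 3, 6]
Visit 4, enqueue []
Visit 5, enqueue []
Visit 1, enqueue []
Visit 3, enqueue []
Visit 6, enqueue []

BFS order: [2, 0, 4, 5, 1, 3, 6]


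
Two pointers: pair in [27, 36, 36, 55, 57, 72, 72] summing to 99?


lo=0(27)+hi=6(72)=99

Yes: 27+72=99


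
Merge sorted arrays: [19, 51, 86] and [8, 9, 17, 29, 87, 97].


Take 8 from B
Take 9 from B
Take 17 from B
Take 19 from A
Take 29 from B
Take 51 from A
Take 86 from A

Merged: [8, 9, 17, 19, 29, 51, 86, 87, 97]


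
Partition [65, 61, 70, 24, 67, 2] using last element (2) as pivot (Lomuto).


Pivot: 2
Place pivot at 0: [2, 61, 70, 24, 67, 65]

Partitioned: [2, 61, 70, 24, 67, 65]


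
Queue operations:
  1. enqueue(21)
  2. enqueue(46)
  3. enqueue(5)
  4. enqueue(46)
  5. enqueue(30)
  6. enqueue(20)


enqueue(21) -> [21]
enqueue(46) -> [21, 46]
enqueue(5) -> [21, 46, 5]
enqueue(46) -> [21, 46, 5, 46]
enqueue(30) -> [21, 46, 5, 46, 30]
enqueue(20) -> [21, 46, 5, 46, 30, 20]

Final queue: [21, 46, 5, 46, 30, 20]


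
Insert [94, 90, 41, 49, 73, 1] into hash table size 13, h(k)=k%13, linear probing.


Insert 94: h=3 -> slot 3
Insert 90: h=12 -> slot 12
Insert 41: h=2 -> slot 2
Insert 49: h=10 -> slot 10
Insert 73: h=8 -> slot 8
Insert 1: h=1 -> slot 1

Table: [None, 1, 41, 94, None, None, None, None, 73, None, 49, None, 90]


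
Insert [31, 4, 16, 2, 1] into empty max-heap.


Insert 31: [31]
Insert 4: [31, 4]
Insert 16: [31, 4, 16]
Insert 2: [31, 4, 16, 2]
Insert 1: [31, 4, 16, 2, 1]

Final heap: [31, 4, 16, 2, 1]


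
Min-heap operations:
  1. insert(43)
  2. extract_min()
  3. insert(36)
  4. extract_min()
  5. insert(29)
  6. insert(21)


insert(43) -> [43]
extract_min()->43, []
insert(36) -> [36]
extract_min()->36, []
insert(29) -> [29]
insert(21) -> [21, 29]

Final heap: [21, 29]


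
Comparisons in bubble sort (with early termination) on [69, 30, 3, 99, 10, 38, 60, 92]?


Algorithm: bubble sort (with early termination)
Input: [69, 30, 3, 99, 10, 38, 60, 92]
Sorted: [3, 10, 30, 38, 60, 69, 92, 99]

22


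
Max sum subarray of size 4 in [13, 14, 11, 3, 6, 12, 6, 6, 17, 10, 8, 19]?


[0:4]: 41
[1:5]: 34
[2:6]: 32
[3:7]: 27
[4:8]: 30
[5:9]: 41
[6:10]: 39
[7:11]: 41
[8:12]: 54

Max: 54 at [8:12]


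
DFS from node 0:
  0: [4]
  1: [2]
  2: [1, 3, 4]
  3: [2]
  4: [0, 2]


Visit 0, push [4]
Visit 4, push [2]
Visit 2, push [3, 1]
Visit 1, push []
Visit 3, push []

DFS order: [0, 4, 2, 1, 3]


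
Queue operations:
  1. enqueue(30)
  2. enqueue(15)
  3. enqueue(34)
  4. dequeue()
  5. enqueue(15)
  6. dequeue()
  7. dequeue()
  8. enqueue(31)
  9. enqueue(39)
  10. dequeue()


enqueue(30) -> [30]
enqueue(15) -> [30, 15]
enqueue(34) -> [30, 15, 34]
dequeue()->30, [15, 34]
enqueue(15) -> [15, 34, 15]
dequeue()->15, [34, 15]
dequeue()->34, [15]
enqueue(31) -> [15, 31]
enqueue(39) -> [15, 31, 39]
dequeue()->15, [31, 39]

Final queue: [31, 39]


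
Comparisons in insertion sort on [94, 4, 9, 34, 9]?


Algorithm: insertion sort
Input: [94, 4, 9, 34, 9]
Sorted: [4, 9, 9, 34, 94]

8


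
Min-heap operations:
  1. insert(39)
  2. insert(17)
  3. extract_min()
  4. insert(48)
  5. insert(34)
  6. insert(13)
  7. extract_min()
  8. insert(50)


insert(39) -> [39]
insert(17) -> [17, 39]
extract_min()->17, [39]
insert(48) -> [39, 48]
insert(34) -> [34, 48, 39]
insert(13) -> [13, 34, 39, 48]
extract_min()->13, [34, 48, 39]
insert(50) -> [34, 48, 39, 50]

Final heap: [34, 48, 39, 50]


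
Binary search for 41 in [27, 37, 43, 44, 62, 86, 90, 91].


Step 1: lo=0, hi=7, mid=3, val=44
Step 2: lo=0, hi=2, mid=1, val=37
Step 3: lo=2, hi=2, mid=2, val=43

Not found


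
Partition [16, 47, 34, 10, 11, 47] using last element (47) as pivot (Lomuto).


Pivot: 47
  16 <= 47: advance i (no swap)
  47 <= 47: advance i (no swap)
  34 <= 47: advance i (no swap)
  10 <= 47: advance i (no swap)
  11 <= 47: advance i (no swap)
Place pivot at 5: [16, 47, 34, 10, 11, 47]

Partitioned: [16, 47, 34, 10, 11, 47]


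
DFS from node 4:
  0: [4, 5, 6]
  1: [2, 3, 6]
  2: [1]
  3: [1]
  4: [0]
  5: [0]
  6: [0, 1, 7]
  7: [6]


Visit 4, push [0]
Visit 0, push [6, 5]
Visit 5, push []
Visit 6, push [7, 1]
Visit 1, push [3, 2]
Visit 2, push []
Visit 3, push []
Visit 7, push []

DFS order: [4, 0, 5, 6, 1, 2, 3, 7]


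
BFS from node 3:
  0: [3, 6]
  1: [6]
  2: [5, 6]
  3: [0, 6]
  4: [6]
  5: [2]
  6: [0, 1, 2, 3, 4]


Visit 3, enqueue [0, 6]
Visit 0, enqueue []
Visit 6, enqueue [1, 2, 4]
Visit 1, enqueue []
Visit 2, enqueue [5]
Visit 4, enqueue []
Visit 5, enqueue []

BFS order: [3, 0, 6, 1, 2, 4, 5]


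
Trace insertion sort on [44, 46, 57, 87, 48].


Initial: [44, 46, 57, 87, 48]
Insert 46: [44, 46, 57, 87, 48]
Insert 57: [44, 46, 57, 87, 48]
Insert 87: [44, 46, 57, 87, 48]
Insert 48: [44, 46, 48, 57, 87]

Sorted: [44, 46, 48, 57, 87]


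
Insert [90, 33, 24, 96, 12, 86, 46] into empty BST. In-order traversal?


Insert 90: root
Insert 33: L from 90
Insert 24: L from 90 -> L from 33
Insert 96: R from 90
Insert 12: L from 90 -> L from 33 -> L from 24
Insert 86: L from 90 -> R from 33
Insert 46: L from 90 -> R from 33 -> L from 86

In-order: [12, 24, 33, 46, 86, 90, 96]


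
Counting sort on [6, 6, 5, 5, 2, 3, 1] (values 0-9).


Input: [6, 6, 5, 5, 2, 3, 1]
Counts: [0, 1, 1, 1, 0, 2, 2, 0, 0, 0]

Sorted: [1, 2, 3, 5, 5, 6, 6]


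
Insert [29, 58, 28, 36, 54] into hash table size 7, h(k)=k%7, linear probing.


Insert 29: h=1 -> slot 1
Insert 58: h=2 -> slot 2
Insert 28: h=0 -> slot 0
Insert 36: h=1, 2 probes -> slot 3
Insert 54: h=5 -> slot 5

Table: [28, 29, 58, 36, None, 54, None]


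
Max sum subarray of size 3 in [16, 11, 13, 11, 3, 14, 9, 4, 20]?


[0:3]: 40
[1:4]: 35
[2:5]: 27
[3:6]: 28
[4:7]: 26
[5:8]: 27
[6:9]: 33

Max: 40 at [0:3]


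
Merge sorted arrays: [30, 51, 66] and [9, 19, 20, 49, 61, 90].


Take 9 from B
Take 19 from B
Take 20 from B
Take 30 from A
Take 49 from B
Take 51 from A
Take 61 from B
Take 66 from A

Merged: [9, 19, 20, 30, 49, 51, 61, 66, 90]


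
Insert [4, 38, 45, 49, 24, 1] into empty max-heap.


Insert 4: [4]
Insert 38: [38, 4]
Insert 45: [45, 4, 38]
Insert 49: [49, 45, 38, 4]
Insert 24: [49, 45, 38, 4, 24]
Insert 1: [49, 45, 38, 4, 24, 1]

Final heap: [49, 45, 38, 4, 24, 1]


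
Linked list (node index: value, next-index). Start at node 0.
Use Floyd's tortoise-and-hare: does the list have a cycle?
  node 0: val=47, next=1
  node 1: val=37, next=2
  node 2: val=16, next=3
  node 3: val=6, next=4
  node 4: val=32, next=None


Floyd's tortoise (slow, +1) and hare (fast, +2):
  init: slow=0, fast=0
  step 1: slow=1, fast=2
  step 2: slow=2, fast=4
  step 3: fast -> None, no cycle

Cycle: no


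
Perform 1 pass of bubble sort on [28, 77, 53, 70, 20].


Initial: [28, 77, 53, 70, 20]
Pass 1: [28, 53, 70, 20, 77] (3 swaps)

After 1 pass: [28, 53, 70, 20, 77]


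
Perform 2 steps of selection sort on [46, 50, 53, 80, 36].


Initial: [46, 50, 53, 80, 36]
Step 1: min=36 at 4
  Swap: [36, 50, 53, 80, 46]
Step 2: min=46 at 4
  Swap: [36, 46, 53, 80, 50]

After 2 steps: [36, 46, 53, 80, 50]


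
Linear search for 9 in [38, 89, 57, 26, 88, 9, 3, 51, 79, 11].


i=0: 38!=9
i=1: 89!=9
i=2: 57!=9
i=3: 26!=9
i=4: 88!=9
i=5: 9==9 found!

Found at 5, 6 comps


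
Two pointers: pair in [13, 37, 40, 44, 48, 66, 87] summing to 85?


lo=0(13)+hi=6(87)=100
lo=0(13)+hi=5(66)=79
lo=1(37)+hi=5(66)=103
lo=1(37)+hi=4(48)=85

Yes: 37+48=85


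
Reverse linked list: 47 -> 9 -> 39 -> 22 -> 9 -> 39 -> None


Step 1: curr=47, set curr.next=prev(None) | reversed so far: 47
Step 2: curr=9, set curr.next=prev(47) | reversed so far: 9 -> 47
Step 3: curr=39, set curr.next=prev(9) | reversed so far: 39 -> 9 -> 47
Step 4: curr=22, set curr.next=prev(39) | reversed so far: 22 -> 39 -> 9 -> 47
Step 5: curr=9, set curr.next=prev(22) | reversed so far: 9 -> 22 -> 39 -> 9 -> 47
Step 6: curr=39, set curr.next=prev(9) | reversed so far: 39 -> 9 -> 22 -> 39 -> 9 -> 47

39 -> 9 -> 22 -> 39 -> 9 -> 47 -> None


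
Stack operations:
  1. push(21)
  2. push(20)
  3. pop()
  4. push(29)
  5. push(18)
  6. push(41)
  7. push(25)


push(21) -> [21]
push(20) -> [21, 20]
pop()->20, [21]
push(29) -> [21, 29]
push(18) -> [21, 29, 18]
push(41) -> [21, 29, 18, 41]
push(25) -> [21, 29, 18, 41, 25]

Final stack: [21, 29, 18, 41, 25]


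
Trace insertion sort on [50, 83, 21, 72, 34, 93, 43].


Initial: [50, 83, 21, 72, 34, 93, 43]
Insert 83: [50, 83, 21, 72, 34, 93, 43]
Insert 21: [21, 50, 83, 72, 34, 93, 43]
Insert 72: [21, 50, 72, 83, 34, 93, 43]
Insert 34: [21, 34, 50, 72, 83, 93, 43]
Insert 93: [21, 34, 50, 72, 83, 93, 43]
Insert 43: [21, 34, 43, 50, 72, 83, 93]

Sorted: [21, 34, 43, 50, 72, 83, 93]


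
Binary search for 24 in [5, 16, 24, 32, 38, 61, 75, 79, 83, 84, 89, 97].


Step 1: lo=0, hi=11, mid=5, val=61
Step 2: lo=0, hi=4, mid=2, val=24

Found at index 2


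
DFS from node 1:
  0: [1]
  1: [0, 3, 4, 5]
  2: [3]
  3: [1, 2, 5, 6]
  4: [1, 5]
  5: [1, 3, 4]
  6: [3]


Visit 1, push [5, 4, 3, 0]
Visit 0, push []
Visit 3, push [6, 5, 2]
Visit 2, push []
Visit 5, push [4]
Visit 4, push []
Visit 6, push []

DFS order: [1, 0, 3, 2, 5, 4, 6]


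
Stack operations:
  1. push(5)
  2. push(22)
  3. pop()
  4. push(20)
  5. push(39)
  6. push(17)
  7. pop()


push(5) -> [5]
push(22) -> [5, 22]
pop()->22, [5]
push(20) -> [5, 20]
push(39) -> [5, 20, 39]
push(17) -> [5, 20, 39, 17]
pop()->17, [5, 20, 39]

Final stack: [5, 20, 39]


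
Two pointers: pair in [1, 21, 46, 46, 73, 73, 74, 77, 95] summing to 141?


lo=0(1)+hi=8(95)=96
lo=1(21)+hi=8(95)=116
lo=2(46)+hi=8(95)=141

Yes: 46+95=141


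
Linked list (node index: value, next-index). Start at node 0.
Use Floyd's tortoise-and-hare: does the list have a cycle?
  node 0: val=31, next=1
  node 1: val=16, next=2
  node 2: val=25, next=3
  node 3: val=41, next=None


Floyd's tortoise (slow, +1) and hare (fast, +2):
  init: slow=0, fast=0
  step 1: slow=1, fast=2
  step 2: fast 2->3->None, no cycle

Cycle: no


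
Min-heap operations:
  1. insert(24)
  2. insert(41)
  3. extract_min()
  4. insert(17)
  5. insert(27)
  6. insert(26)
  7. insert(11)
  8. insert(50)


insert(24) -> [24]
insert(41) -> [24, 41]
extract_min()->24, [41]
insert(17) -> [17, 41]
insert(27) -> [17, 41, 27]
insert(26) -> [17, 26, 27, 41]
insert(11) -> [11, 17, 27, 41, 26]
insert(50) -> [11, 17, 27, 41, 26, 50]

Final heap: [11, 17, 27, 41, 26, 50]


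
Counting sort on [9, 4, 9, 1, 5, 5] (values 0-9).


Input: [9, 4, 9, 1, 5, 5]
Counts: [0, 1, 0, 0, 1, 2, 0, 0, 0, 2]

Sorted: [1, 4, 5, 5, 9, 9]


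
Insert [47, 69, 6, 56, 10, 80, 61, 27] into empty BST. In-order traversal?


Insert 47: root
Insert 69: R from 47
Insert 6: L from 47
Insert 56: R from 47 -> L from 69
Insert 10: L from 47 -> R from 6
Insert 80: R from 47 -> R from 69
Insert 61: R from 47 -> L from 69 -> R from 56
Insert 27: L from 47 -> R from 6 -> R from 10

In-order: [6, 10, 27, 47, 56, 61, 69, 80]


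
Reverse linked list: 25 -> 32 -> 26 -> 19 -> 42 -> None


Step 1: curr=25, set curr.next=prev(None) | reversed so far: 25
Step 2: curr=32, set curr.next=prev(25) | reversed so far: 32 -> 25
Step 3: curr=26, set curr.next=prev(32) | reversed so far: 26 -> 32 -> 25
Step 4: curr=19, set curr.next=prev(26) | reversed so far: 19 -> 26 -> 32 -> 25
Step 5: curr=42, set curr.next=prev(19) | reversed so far: 42 -> 19 -> 26 -> 32 -> 25

42 -> 19 -> 26 -> 32 -> 25 -> None


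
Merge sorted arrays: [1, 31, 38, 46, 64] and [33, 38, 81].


Take 1 from A
Take 31 from A
Take 33 from B
Take 38 from A
Take 38 from B
Take 46 from A
Take 64 from A

Merged: [1, 31, 33, 38, 38, 46, 64, 81]


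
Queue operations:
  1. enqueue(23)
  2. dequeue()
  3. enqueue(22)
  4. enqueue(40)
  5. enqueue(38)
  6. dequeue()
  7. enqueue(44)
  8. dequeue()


enqueue(23) -> [23]
dequeue()->23, []
enqueue(22) -> [22]
enqueue(40) -> [22, 40]
enqueue(38) -> [22, 40, 38]
dequeue()->22, [40, 38]
enqueue(44) -> [40, 38, 44]
dequeue()->40, [38, 44]

Final queue: [38, 44]


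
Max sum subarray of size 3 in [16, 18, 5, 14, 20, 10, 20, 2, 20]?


[0:3]: 39
[1:4]: 37
[2:5]: 39
[3:6]: 44
[4:7]: 50
[5:8]: 32
[6:9]: 42

Max: 50 at [4:7]


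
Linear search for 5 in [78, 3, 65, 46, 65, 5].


i=0: 78!=5
i=1: 3!=5
i=2: 65!=5
i=3: 46!=5
i=4: 65!=5
i=5: 5==5 found!

Found at 5, 6 comps


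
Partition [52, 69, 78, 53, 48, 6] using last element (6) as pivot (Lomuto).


Pivot: 6
Place pivot at 0: [6, 69, 78, 53, 48, 52]

Partitioned: [6, 69, 78, 53, 48, 52]


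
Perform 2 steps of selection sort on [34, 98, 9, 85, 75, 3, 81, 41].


Initial: [34, 98, 9, 85, 75, 3, 81, 41]
Step 1: min=3 at 5
  Swap: [3, 98, 9, 85, 75, 34, 81, 41]
Step 2: min=9 at 2
  Swap: [3, 9, 98, 85, 75, 34, 81, 41]

After 2 steps: [3, 9, 98, 85, 75, 34, 81, 41]


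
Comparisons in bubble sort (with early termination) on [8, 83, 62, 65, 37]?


Algorithm: bubble sort (with early termination)
Input: [8, 83, 62, 65, 37]
Sorted: [8, 37, 62, 65, 83]

10


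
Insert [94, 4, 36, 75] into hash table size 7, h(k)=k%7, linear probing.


Insert 94: h=3 -> slot 3
Insert 4: h=4 -> slot 4
Insert 36: h=1 -> slot 1
Insert 75: h=5 -> slot 5

Table: [None, 36, None, 94, 4, 75, None]


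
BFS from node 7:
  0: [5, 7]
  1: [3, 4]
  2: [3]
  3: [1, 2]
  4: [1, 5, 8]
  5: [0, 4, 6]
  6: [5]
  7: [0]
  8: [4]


Visit 7, enqueue [0]
Visit 0, enqueue [5]
Visit 5, enqueue [4, 6]
Visit 4, enqueue [1, 8]
Visit 6, enqueue []
Visit 1, enqueue [3]
Visit 8, enqueue []
Visit 3, enqueue [2]
Visit 2, enqueue []

BFS order: [7, 0, 5, 4, 6, 1, 8, 3, 2]


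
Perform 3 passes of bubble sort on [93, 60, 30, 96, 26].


Initial: [93, 60, 30, 96, 26]
Pass 1: [60, 30, 93, 26, 96] (3 swaps)
Pass 2: [30, 60, 26, 93, 96] (2 swaps)
Pass 3: [30, 26, 60, 93, 96] (1 swaps)

After 3 passes: [30, 26, 60, 93, 96]


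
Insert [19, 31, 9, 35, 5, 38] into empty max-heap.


Insert 19: [19]
Insert 31: [31, 19]
Insert 9: [31, 19, 9]
Insert 35: [35, 31, 9, 19]
Insert 5: [35, 31, 9, 19, 5]
Insert 38: [38, 31, 35, 19, 5, 9]

Final heap: [38, 31, 35, 19, 5, 9]


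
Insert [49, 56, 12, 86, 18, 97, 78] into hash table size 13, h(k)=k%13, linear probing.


Insert 49: h=10 -> slot 10
Insert 56: h=4 -> slot 4
Insert 12: h=12 -> slot 12
Insert 86: h=8 -> slot 8
Insert 18: h=5 -> slot 5
Insert 97: h=6 -> slot 6
Insert 78: h=0 -> slot 0

Table: [78, None, None, None, 56, 18, 97, None, 86, None, 49, None, 12]


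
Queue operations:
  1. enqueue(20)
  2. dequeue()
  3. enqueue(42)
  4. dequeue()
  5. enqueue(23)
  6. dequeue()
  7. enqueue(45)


enqueue(20) -> [20]
dequeue()->20, []
enqueue(42) -> [42]
dequeue()->42, []
enqueue(23) -> [23]
dequeue()->23, []
enqueue(45) -> [45]

Final queue: [45]


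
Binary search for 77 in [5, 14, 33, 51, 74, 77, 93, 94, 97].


Step 1: lo=0, hi=8, mid=4, val=74
Step 2: lo=5, hi=8, mid=6, val=93
Step 3: lo=5, hi=5, mid=5, val=77

Found at index 5


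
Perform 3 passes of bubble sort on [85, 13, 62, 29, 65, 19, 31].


Initial: [85, 13, 62, 29, 65, 19, 31]
Pass 1: [13, 62, 29, 65, 19, 31, 85] (6 swaps)
Pass 2: [13, 29, 62, 19, 31, 65, 85] (3 swaps)
Pass 3: [13, 29, 19, 31, 62, 65, 85] (2 swaps)

After 3 passes: [13, 29, 19, 31, 62, 65, 85]


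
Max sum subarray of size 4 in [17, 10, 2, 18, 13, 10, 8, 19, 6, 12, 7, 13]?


[0:4]: 47
[1:5]: 43
[2:6]: 43
[3:7]: 49
[4:8]: 50
[5:9]: 43
[6:10]: 45
[7:11]: 44
[8:12]: 38

Max: 50 at [4:8]


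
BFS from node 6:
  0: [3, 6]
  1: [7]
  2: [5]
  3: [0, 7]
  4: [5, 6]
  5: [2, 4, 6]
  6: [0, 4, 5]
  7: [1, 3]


Visit 6, enqueue [0, 4, 5]
Visit 0, enqueue [3]
Visit 4, enqueue []
Visit 5, enqueue [2]
Visit 3, enqueue [7]
Visit 2, enqueue []
Visit 7, enqueue [1]
Visit 1, enqueue []

BFS order: [6, 0, 4, 5, 3, 2, 7, 1]


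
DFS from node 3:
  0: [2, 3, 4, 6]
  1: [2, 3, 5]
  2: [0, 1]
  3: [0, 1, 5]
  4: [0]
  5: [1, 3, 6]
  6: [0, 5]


Visit 3, push [5, 1, 0]
Visit 0, push [6, 4, 2]
Visit 2, push [1]
Visit 1, push [5]
Visit 5, push [6]
Visit 6, push []
Visit 4, push []

DFS order: [3, 0, 2, 1, 5, 6, 4]


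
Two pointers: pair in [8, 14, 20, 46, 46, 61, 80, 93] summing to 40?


lo=0(8)+hi=7(93)=101
lo=0(8)+hi=6(80)=88
lo=0(8)+hi=5(61)=69
lo=0(8)+hi=4(46)=54
lo=0(8)+hi=3(46)=54
lo=0(8)+hi=2(20)=28
lo=1(14)+hi=2(20)=34

No pair found


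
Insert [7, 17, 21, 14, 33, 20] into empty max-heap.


Insert 7: [7]
Insert 17: [17, 7]
Insert 21: [21, 7, 17]
Insert 14: [21, 14, 17, 7]
Insert 33: [33, 21, 17, 7, 14]
Insert 20: [33, 21, 20, 7, 14, 17]

Final heap: [33, 21, 20, 7, 14, 17]


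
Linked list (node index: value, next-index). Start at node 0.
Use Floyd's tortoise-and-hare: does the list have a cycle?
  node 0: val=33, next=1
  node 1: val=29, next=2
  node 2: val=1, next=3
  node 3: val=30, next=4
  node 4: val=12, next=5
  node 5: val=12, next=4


Floyd's tortoise (slow, +1) and hare (fast, +2):
  init: slow=0, fast=0
  step 1: slow=1, fast=2
  step 2: slow=2, fast=4
  step 3: slow=3, fast=4
  step 4: slow=4, fast=4
  slow == fast at node 4: cycle detected

Cycle: yes


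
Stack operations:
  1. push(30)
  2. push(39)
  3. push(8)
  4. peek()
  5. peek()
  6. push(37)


push(30) -> [30]
push(39) -> [30, 39]
push(8) -> [30, 39, 8]
peek()->8
peek()->8
push(37) -> [30, 39, 8, 37]

Final stack: [30, 39, 8, 37]


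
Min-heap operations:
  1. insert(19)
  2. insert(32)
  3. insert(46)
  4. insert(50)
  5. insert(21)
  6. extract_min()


insert(19) -> [19]
insert(32) -> [19, 32]
insert(46) -> [19, 32, 46]
insert(50) -> [19, 32, 46, 50]
insert(21) -> [19, 21, 46, 50, 32]
extract_min()->19, [21, 32, 46, 50]

Final heap: [21, 32, 46, 50]


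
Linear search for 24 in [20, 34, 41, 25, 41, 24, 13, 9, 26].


i=0: 20!=24
i=1: 34!=24
i=2: 41!=24
i=3: 25!=24
i=4: 41!=24
i=5: 24==24 found!

Found at 5, 6 comps


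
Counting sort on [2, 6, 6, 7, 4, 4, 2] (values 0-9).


Input: [2, 6, 6, 7, 4, 4, 2]
Counts: [0, 0, 2, 0, 2, 0, 2, 1, 0, 0]

Sorted: [2, 2, 4, 4, 6, 6, 7]


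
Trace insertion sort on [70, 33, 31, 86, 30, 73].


Initial: [70, 33, 31, 86, 30, 73]
Insert 33: [33, 70, 31, 86, 30, 73]
Insert 31: [31, 33, 70, 86, 30, 73]
Insert 86: [31, 33, 70, 86, 30, 73]
Insert 30: [30, 31, 33, 70, 86, 73]
Insert 73: [30, 31, 33, 70, 73, 86]

Sorted: [30, 31, 33, 70, 73, 86]


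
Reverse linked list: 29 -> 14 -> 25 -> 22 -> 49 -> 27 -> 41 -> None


Step 1: curr=29, set curr.next=prev(None) | reversed so far: 29
Step 2: curr=14, set curr.next=prev(29) | reversed so far: 14 -> 29
Step 3: curr=25, set curr.next=prev(14) | reversed so far: 25 -> 14 -> 29
Step 4: curr=22, set curr.next=prev(25) | reversed so far: 22 -> 25 -> 14 -> 29
Step 5: curr=49, set curr.next=prev(22) | reversed so far: 49 -> 22 -> 25 -> 14 -> 29
Step 6: curr=27, set curr.next=prev(49) | reversed so far: 27 -> 49 -> 22 -> 25 -> 14 -> 29
Step 7: curr=41, set curr.next=prev(27) | reversed so far: 41 -> 27 -> 49 -> 22 -> 25 -> 14 -> 29

41 -> 27 -> 49 -> 22 -> 25 -> 14 -> 29 -> None


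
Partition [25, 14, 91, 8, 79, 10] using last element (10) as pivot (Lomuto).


Pivot: 10
  8 <= 10: swap -> [8, 14, 91, 25, 79, 10]
Place pivot at 1: [8, 10, 91, 25, 79, 14]

Partitioned: [8, 10, 91, 25, 79, 14]


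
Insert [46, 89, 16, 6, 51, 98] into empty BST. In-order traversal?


Insert 46: root
Insert 89: R from 46
Insert 16: L from 46
Insert 6: L from 46 -> L from 16
Insert 51: R from 46 -> L from 89
Insert 98: R from 46 -> R from 89

In-order: [6, 16, 46, 51, 89, 98]


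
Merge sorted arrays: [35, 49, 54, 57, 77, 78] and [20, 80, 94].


Take 20 from B
Take 35 from A
Take 49 from A
Take 54 from A
Take 57 from A
Take 77 from A
Take 78 from A

Merged: [20, 35, 49, 54, 57, 77, 78, 80, 94]


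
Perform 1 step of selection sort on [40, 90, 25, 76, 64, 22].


Initial: [40, 90, 25, 76, 64, 22]
Step 1: min=22 at 5
  Swap: [22, 90, 25, 76, 64, 40]

After 1 step: [22, 90, 25, 76, 64, 40]


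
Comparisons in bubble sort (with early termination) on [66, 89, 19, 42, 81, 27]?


Algorithm: bubble sort (with early termination)
Input: [66, 89, 19, 42, 81, 27]
Sorted: [19, 27, 42, 66, 81, 89]

15


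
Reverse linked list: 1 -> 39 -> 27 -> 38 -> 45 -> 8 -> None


Step 1: curr=1, set curr.next=prev(None) | reversed so far: 1
Step 2: curr=39, set curr.next=prev(1) | reversed so far: 39 -> 1
Step 3: curr=27, set curr.next=prev(39) | reversed so far: 27 -> 39 -> 1
Step 4: curr=38, set curr.next=prev(27) | reversed so far: 38 -> 27 -> 39 -> 1
Step 5: curr=45, set curr.next=prev(38) | reversed so far: 45 -> 38 -> 27 -> 39 -> 1
Step 6: curr=8, set curr.next=prev(45) | reversed so far: 8 -> 45 -> 38 -> 27 -> 39 -> 1

8 -> 45 -> 38 -> 27 -> 39 -> 1 -> None


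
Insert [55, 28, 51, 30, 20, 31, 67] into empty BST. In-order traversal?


Insert 55: root
Insert 28: L from 55
Insert 51: L from 55 -> R from 28
Insert 30: L from 55 -> R from 28 -> L from 51
Insert 20: L from 55 -> L from 28
Insert 31: L from 55 -> R from 28 -> L from 51 -> R from 30
Insert 67: R from 55

In-order: [20, 28, 30, 31, 51, 55, 67]


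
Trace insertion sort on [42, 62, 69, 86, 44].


Initial: [42, 62, 69, 86, 44]
Insert 62: [42, 62, 69, 86, 44]
Insert 69: [42, 62, 69, 86, 44]
Insert 86: [42, 62, 69, 86, 44]
Insert 44: [42, 44, 62, 69, 86]

Sorted: [42, 44, 62, 69, 86]


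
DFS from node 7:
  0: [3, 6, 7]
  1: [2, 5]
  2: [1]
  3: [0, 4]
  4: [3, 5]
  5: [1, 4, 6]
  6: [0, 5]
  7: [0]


Visit 7, push [0]
Visit 0, push [6, 3]
Visit 3, push [4]
Visit 4, push [5]
Visit 5, push [6, 1]
Visit 1, push [2]
Visit 2, push []
Visit 6, push []

DFS order: [7, 0, 3, 4, 5, 1, 2, 6]


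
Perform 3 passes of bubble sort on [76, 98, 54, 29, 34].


Initial: [76, 98, 54, 29, 34]
Pass 1: [76, 54, 29, 34, 98] (3 swaps)
Pass 2: [54, 29, 34, 76, 98] (3 swaps)
Pass 3: [29, 34, 54, 76, 98] (2 swaps)

After 3 passes: [29, 34, 54, 76, 98]


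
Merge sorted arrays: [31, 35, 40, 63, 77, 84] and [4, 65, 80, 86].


Take 4 from B
Take 31 from A
Take 35 from A
Take 40 from A
Take 63 from A
Take 65 from B
Take 77 from A
Take 80 from B
Take 84 from A

Merged: [4, 31, 35, 40, 63, 65, 77, 80, 84, 86]


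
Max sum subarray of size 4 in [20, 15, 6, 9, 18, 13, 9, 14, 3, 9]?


[0:4]: 50
[1:5]: 48
[2:6]: 46
[3:7]: 49
[4:8]: 54
[5:9]: 39
[6:10]: 35

Max: 54 at [4:8]


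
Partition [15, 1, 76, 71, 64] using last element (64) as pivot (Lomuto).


Pivot: 64
  15 <= 64: advance i (no swap)
  1 <= 64: advance i (no swap)
Place pivot at 2: [15, 1, 64, 71, 76]

Partitioned: [15, 1, 64, 71, 76]


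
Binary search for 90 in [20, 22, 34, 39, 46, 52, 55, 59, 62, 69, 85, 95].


Step 1: lo=0, hi=11, mid=5, val=52
Step 2: lo=6, hi=11, mid=8, val=62
Step 3: lo=9, hi=11, mid=10, val=85
Step 4: lo=11, hi=11, mid=11, val=95

Not found


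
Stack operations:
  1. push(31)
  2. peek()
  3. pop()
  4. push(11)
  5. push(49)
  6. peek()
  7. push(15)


push(31) -> [31]
peek()->31
pop()->31, []
push(11) -> [11]
push(49) -> [11, 49]
peek()->49
push(15) -> [11, 49, 15]

Final stack: [11, 49, 15]


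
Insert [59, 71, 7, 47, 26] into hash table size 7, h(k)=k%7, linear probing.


Insert 59: h=3 -> slot 3
Insert 71: h=1 -> slot 1
Insert 7: h=0 -> slot 0
Insert 47: h=5 -> slot 5
Insert 26: h=5, 1 probes -> slot 6

Table: [7, 71, None, 59, None, 47, 26]


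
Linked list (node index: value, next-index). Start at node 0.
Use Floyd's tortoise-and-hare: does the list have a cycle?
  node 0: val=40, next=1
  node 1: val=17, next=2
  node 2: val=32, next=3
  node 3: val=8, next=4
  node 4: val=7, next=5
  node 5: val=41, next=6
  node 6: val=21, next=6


Floyd's tortoise (slow, +1) and hare (fast, +2):
  init: slow=0, fast=0
  step 1: slow=1, fast=2
  step 2: slow=2, fast=4
  step 3: slow=3, fast=6
  step 4: slow=4, fast=6
  step 5: slow=5, fast=6
  step 6: slow=6, fast=6
  slow == fast at node 6: cycle detected

Cycle: yes


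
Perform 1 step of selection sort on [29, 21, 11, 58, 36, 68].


Initial: [29, 21, 11, 58, 36, 68]
Step 1: min=11 at 2
  Swap: [11, 21, 29, 58, 36, 68]

After 1 step: [11, 21, 29, 58, 36, 68]


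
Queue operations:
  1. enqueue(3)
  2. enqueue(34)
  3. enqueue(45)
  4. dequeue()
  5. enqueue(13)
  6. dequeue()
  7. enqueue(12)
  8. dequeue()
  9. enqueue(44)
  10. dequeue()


enqueue(3) -> [3]
enqueue(34) -> [3, 34]
enqueue(45) -> [3, 34, 45]
dequeue()->3, [34, 45]
enqueue(13) -> [34, 45, 13]
dequeue()->34, [45, 13]
enqueue(12) -> [45, 13, 12]
dequeue()->45, [13, 12]
enqueue(44) -> [13, 12, 44]
dequeue()->13, [12, 44]

Final queue: [12, 44]


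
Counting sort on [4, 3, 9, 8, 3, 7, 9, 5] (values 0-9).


Input: [4, 3, 9, 8, 3, 7, 9, 5]
Counts: [0, 0, 0, 2, 1, 1, 0, 1, 1, 2]

Sorted: [3, 3, 4, 5, 7, 8, 9, 9]


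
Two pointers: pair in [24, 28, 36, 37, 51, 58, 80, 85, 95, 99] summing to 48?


lo=0(24)+hi=9(99)=123
lo=0(24)+hi=8(95)=119
lo=0(24)+hi=7(85)=109
lo=0(24)+hi=6(80)=104
lo=0(24)+hi=5(58)=82
lo=0(24)+hi=4(51)=75
lo=0(24)+hi=3(37)=61
lo=0(24)+hi=2(36)=60
lo=0(24)+hi=1(28)=52

No pair found


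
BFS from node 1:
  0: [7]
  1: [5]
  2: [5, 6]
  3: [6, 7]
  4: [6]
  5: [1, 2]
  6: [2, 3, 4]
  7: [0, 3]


Visit 1, enqueue [5]
Visit 5, enqueue [2]
Visit 2, enqueue [6]
Visit 6, enqueue [3, 4]
Visit 3, enqueue [7]
Visit 4, enqueue []
Visit 7, enqueue [0]
Visit 0, enqueue []

BFS order: [1, 5, 2, 6, 3, 4, 7, 0]


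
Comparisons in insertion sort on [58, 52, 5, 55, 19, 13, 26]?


Algorithm: insertion sort
Input: [58, 52, 5, 55, 19, 13, 26]
Sorted: [5, 13, 19, 26, 52, 55, 58]

18


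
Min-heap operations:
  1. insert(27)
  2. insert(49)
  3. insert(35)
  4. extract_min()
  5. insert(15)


insert(27) -> [27]
insert(49) -> [27, 49]
insert(35) -> [27, 49, 35]
extract_min()->27, [35, 49]
insert(15) -> [15, 49, 35]

Final heap: [15, 49, 35]


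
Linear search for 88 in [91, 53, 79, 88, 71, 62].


i=0: 91!=88
i=1: 53!=88
i=2: 79!=88
i=3: 88==88 found!

Found at 3, 4 comps


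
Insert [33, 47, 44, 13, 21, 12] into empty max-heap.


Insert 33: [33]
Insert 47: [47, 33]
Insert 44: [47, 33, 44]
Insert 13: [47, 33, 44, 13]
Insert 21: [47, 33, 44, 13, 21]
Insert 12: [47, 33, 44, 13, 21, 12]

Final heap: [47, 33, 44, 13, 21, 12]


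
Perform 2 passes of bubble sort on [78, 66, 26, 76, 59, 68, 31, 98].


Initial: [78, 66, 26, 76, 59, 68, 31, 98]
Pass 1: [66, 26, 76, 59, 68, 31, 78, 98] (6 swaps)
Pass 2: [26, 66, 59, 68, 31, 76, 78, 98] (4 swaps)

After 2 passes: [26, 66, 59, 68, 31, 76, 78, 98]


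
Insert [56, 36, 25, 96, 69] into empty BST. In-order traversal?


Insert 56: root
Insert 36: L from 56
Insert 25: L from 56 -> L from 36
Insert 96: R from 56
Insert 69: R from 56 -> L from 96

In-order: [25, 36, 56, 69, 96]


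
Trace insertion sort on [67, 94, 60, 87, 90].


Initial: [67, 94, 60, 87, 90]
Insert 94: [67, 94, 60, 87, 90]
Insert 60: [60, 67, 94, 87, 90]
Insert 87: [60, 67, 87, 94, 90]
Insert 90: [60, 67, 87, 90, 94]

Sorted: [60, 67, 87, 90, 94]


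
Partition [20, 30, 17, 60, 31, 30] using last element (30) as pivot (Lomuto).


Pivot: 30
  20 <= 30: advance i (no swap)
  30 <= 30: advance i (no swap)
  17 <= 30: advance i (no swap)
Place pivot at 3: [20, 30, 17, 30, 31, 60]

Partitioned: [20, 30, 17, 30, 31, 60]


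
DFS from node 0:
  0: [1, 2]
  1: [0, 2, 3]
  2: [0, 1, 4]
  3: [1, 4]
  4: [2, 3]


Visit 0, push [2, 1]
Visit 1, push [3, 2]
Visit 2, push [4]
Visit 4, push [3]
Visit 3, push []

DFS order: [0, 1, 2, 4, 3]


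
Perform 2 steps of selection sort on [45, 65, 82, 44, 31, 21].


Initial: [45, 65, 82, 44, 31, 21]
Step 1: min=21 at 5
  Swap: [21, 65, 82, 44, 31, 45]
Step 2: min=31 at 4
  Swap: [21, 31, 82, 44, 65, 45]

After 2 steps: [21, 31, 82, 44, 65, 45]


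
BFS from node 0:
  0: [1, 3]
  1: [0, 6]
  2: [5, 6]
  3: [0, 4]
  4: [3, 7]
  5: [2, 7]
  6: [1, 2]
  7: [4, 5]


Visit 0, enqueue [1, 3]
Visit 1, enqueue [6]
Visit 3, enqueue [4]
Visit 6, enqueue [2]
Visit 4, enqueue [7]
Visit 2, enqueue [5]
Visit 7, enqueue []
Visit 5, enqueue []

BFS order: [0, 1, 3, 6, 4, 2, 7, 5]


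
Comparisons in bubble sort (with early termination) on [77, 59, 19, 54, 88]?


Algorithm: bubble sort (with early termination)
Input: [77, 59, 19, 54, 88]
Sorted: [19, 54, 59, 77, 88]

9


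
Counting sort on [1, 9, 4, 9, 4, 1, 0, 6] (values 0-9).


Input: [1, 9, 4, 9, 4, 1, 0, 6]
Counts: [1, 2, 0, 0, 2, 0, 1, 0, 0, 2]

Sorted: [0, 1, 1, 4, 4, 6, 9, 9]


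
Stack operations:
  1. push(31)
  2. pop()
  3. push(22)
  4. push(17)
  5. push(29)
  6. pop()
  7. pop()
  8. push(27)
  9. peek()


push(31) -> [31]
pop()->31, []
push(22) -> [22]
push(17) -> [22, 17]
push(29) -> [22, 17, 29]
pop()->29, [22, 17]
pop()->17, [22]
push(27) -> [22, 27]
peek()->27

Final stack: [22, 27]


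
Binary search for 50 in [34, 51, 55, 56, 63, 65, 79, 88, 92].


Step 1: lo=0, hi=8, mid=4, val=63
Step 2: lo=0, hi=3, mid=1, val=51
Step 3: lo=0, hi=0, mid=0, val=34

Not found


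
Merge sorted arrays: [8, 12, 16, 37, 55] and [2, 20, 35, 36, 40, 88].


Take 2 from B
Take 8 from A
Take 12 from A
Take 16 from A
Take 20 from B
Take 35 from B
Take 36 from B
Take 37 from A
Take 40 from B
Take 55 from A

Merged: [2, 8, 12, 16, 20, 35, 36, 37, 40, 55, 88]


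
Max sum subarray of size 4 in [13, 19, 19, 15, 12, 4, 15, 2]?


[0:4]: 66
[1:5]: 65
[2:6]: 50
[3:7]: 46
[4:8]: 33

Max: 66 at [0:4]


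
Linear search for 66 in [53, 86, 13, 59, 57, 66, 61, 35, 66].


i=0: 53!=66
i=1: 86!=66
i=2: 13!=66
i=3: 59!=66
i=4: 57!=66
i=5: 66==66 found!

Found at 5, 6 comps


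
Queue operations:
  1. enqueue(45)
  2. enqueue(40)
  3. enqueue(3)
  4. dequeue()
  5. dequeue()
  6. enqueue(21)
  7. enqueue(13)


enqueue(45) -> [45]
enqueue(40) -> [45, 40]
enqueue(3) -> [45, 40, 3]
dequeue()->45, [40, 3]
dequeue()->40, [3]
enqueue(21) -> [3, 21]
enqueue(13) -> [3, 21, 13]

Final queue: [3, 21, 13]


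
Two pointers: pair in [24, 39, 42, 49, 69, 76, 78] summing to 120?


lo=0(24)+hi=6(78)=102
lo=1(39)+hi=6(78)=117
lo=2(42)+hi=6(78)=120

Yes: 42+78=120


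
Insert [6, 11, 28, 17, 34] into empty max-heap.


Insert 6: [6]
Insert 11: [11, 6]
Insert 28: [28, 6, 11]
Insert 17: [28, 17, 11, 6]
Insert 34: [34, 28, 11, 6, 17]

Final heap: [34, 28, 11, 6, 17]


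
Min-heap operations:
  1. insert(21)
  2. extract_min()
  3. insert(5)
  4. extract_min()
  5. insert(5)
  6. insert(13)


insert(21) -> [21]
extract_min()->21, []
insert(5) -> [5]
extract_min()->5, []
insert(5) -> [5]
insert(13) -> [5, 13]

Final heap: [5, 13]


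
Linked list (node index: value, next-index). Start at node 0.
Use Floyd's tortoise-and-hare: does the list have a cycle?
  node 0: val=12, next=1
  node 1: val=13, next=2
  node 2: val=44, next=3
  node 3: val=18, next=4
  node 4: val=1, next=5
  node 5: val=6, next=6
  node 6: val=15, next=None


Floyd's tortoise (slow, +1) and hare (fast, +2):
  init: slow=0, fast=0
  step 1: slow=1, fast=2
  step 2: slow=2, fast=4
  step 3: slow=3, fast=6
  step 4: fast -> None, no cycle

Cycle: no


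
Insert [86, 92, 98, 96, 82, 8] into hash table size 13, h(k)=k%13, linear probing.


Insert 86: h=8 -> slot 8
Insert 92: h=1 -> slot 1
Insert 98: h=7 -> slot 7
Insert 96: h=5 -> slot 5
Insert 82: h=4 -> slot 4
Insert 8: h=8, 1 probes -> slot 9

Table: [None, 92, None, None, 82, 96, None, 98, 86, 8, None, None, None]


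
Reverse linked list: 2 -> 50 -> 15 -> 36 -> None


Step 1: curr=2, set curr.next=prev(None) | reversed so far: 2
Step 2: curr=50, set curr.next=prev(2) | reversed so far: 50 -> 2
Step 3: curr=15, set curr.next=prev(50) | reversed so far: 15 -> 50 -> 2
Step 4: curr=36, set curr.next=prev(15) | reversed so far: 36 -> 15 -> 50 -> 2

36 -> 15 -> 50 -> 2 -> None


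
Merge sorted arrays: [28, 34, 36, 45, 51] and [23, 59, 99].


Take 23 from B
Take 28 from A
Take 34 from A
Take 36 from A
Take 45 from A
Take 51 from A

Merged: [23, 28, 34, 36, 45, 51, 59, 99]


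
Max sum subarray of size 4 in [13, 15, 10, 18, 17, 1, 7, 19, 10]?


[0:4]: 56
[1:5]: 60
[2:6]: 46
[3:7]: 43
[4:8]: 44
[5:9]: 37

Max: 60 at [1:5]


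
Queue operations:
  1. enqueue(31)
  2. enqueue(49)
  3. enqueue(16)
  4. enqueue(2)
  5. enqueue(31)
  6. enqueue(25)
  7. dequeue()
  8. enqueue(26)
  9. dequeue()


enqueue(31) -> [31]
enqueue(49) -> [31, 49]
enqueue(16) -> [31, 49, 16]
enqueue(2) -> [31, 49, 16, 2]
enqueue(31) -> [31, 49, 16, 2, 31]
enqueue(25) -> [31, 49, 16, 2, 31, 25]
dequeue()->31, [49, 16, 2, 31, 25]
enqueue(26) -> [49, 16, 2, 31, 25, 26]
dequeue()->49, [16, 2, 31, 25, 26]

Final queue: [16, 2, 31, 25, 26]


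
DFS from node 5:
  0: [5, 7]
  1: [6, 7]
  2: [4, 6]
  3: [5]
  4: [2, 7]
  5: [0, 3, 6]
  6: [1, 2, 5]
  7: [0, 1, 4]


Visit 5, push [6, 3, 0]
Visit 0, push [7]
Visit 7, push [4, 1]
Visit 1, push [6]
Visit 6, push [2]
Visit 2, push [4]
Visit 4, push []
Visit 3, push []

DFS order: [5, 0, 7, 1, 6, 2, 4, 3]


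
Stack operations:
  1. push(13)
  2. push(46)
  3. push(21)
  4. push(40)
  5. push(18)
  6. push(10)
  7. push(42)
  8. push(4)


push(13) -> [13]
push(46) -> [13, 46]
push(21) -> [13, 46, 21]
push(40) -> [13, 46, 21, 40]
push(18) -> [13, 46, 21, 40, 18]
push(10) -> [13, 46, 21, 40, 18, 10]
push(42) -> [13, 46, 21, 40, 18, 10, 42]
push(4) -> [13, 46, 21, 40, 18, 10, 42, 4]

Final stack: [13, 46, 21, 40, 18, 10, 42, 4]
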